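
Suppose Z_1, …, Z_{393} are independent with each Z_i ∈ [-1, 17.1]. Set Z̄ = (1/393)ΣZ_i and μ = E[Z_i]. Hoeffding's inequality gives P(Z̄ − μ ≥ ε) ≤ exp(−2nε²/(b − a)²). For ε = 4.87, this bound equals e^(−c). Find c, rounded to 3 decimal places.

c = 2nε²/(b − a)² = 2·393·4.87² / 18.1² = 56.9014.

56.901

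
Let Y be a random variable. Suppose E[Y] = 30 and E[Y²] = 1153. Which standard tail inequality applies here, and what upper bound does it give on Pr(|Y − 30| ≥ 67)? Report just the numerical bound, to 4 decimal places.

0.0564

The first two moments determine the variance, so Chebyshev's inequality is the sharpest standard bound available.
Var(Y) = E[Y²] − (E[Y])² = 1153 − 900 = 253.
Chebyshev's inequality: Pr(|Y − μ| ≥ t) ≤ Var(Y)/t² = 253/4489 = 0.0564.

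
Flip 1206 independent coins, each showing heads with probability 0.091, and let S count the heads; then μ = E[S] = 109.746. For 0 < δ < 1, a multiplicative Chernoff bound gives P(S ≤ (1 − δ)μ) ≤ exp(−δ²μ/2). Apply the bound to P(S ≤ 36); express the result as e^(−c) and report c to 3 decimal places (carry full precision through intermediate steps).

Write 36 = (1 − δ)μ, so δ = 1 − 36/109.746 = 0.6719698…
Then the exponent is δ²μ/2 = (μ − 36)²/(2μ) = 24.777543.

24.778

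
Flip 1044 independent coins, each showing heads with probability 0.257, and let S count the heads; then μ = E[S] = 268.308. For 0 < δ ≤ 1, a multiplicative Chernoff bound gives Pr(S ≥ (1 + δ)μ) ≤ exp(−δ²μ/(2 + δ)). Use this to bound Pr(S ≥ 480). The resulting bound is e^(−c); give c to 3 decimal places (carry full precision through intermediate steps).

59.886

Write 480 = (1 + δ)μ, so δ = 480/268.308 − 1 = 0.7889888…
Then the exponent is δ²μ/(2 + δ) = (480 − μ)² / (μ·(2 + δ)) = 59.886441.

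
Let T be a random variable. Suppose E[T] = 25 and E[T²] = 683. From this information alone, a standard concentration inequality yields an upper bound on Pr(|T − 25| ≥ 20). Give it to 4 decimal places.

0.1450

The first two moments determine the variance, so Chebyshev's inequality is the sharpest standard bound available.
Var(T) = E[T²] − (E[T])² = 683 − 625 = 58.
Chebyshev's inequality: Pr(|T − μ| ≥ t) ≤ Var(T)/t² = 58/400 = 0.1450.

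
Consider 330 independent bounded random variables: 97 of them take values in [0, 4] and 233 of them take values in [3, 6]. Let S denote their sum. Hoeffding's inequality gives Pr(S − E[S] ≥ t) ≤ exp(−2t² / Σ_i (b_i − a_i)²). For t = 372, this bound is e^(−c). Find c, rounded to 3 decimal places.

Σ(b_i − a_i)² = 97·4² + 233·3² = 3649.
c = 2t² / 3649 = 2·372² / 3649 = 75.8476.

75.848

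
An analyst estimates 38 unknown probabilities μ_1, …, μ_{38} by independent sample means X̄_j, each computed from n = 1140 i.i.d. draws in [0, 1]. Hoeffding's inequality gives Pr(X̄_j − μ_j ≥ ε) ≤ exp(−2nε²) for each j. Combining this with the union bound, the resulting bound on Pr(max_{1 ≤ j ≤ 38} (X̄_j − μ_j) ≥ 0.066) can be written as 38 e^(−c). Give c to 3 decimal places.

Union bound over the 38 events: Pr(max_{1 ≤ j ≤ 38} (X̄_j − μ_j) ≥ 0.066) ≤ 38·exp(−2nε²) = 38 exp(−2·1140·0.066²).
So c = 2·1140·0.066² = 9.9317.

9.932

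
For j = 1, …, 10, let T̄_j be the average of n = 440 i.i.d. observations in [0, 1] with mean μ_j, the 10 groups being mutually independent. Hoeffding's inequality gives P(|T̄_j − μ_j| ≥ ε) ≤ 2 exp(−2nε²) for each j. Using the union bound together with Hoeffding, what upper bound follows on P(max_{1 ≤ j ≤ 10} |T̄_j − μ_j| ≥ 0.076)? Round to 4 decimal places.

0.1240

Per-experiment Hoeffding bound: 2·exp(−2·440·0.076²) = 2·exp(−5.08288) = 0.012404.
Union bound over 10 events: 10·0.012404 = 0.12404.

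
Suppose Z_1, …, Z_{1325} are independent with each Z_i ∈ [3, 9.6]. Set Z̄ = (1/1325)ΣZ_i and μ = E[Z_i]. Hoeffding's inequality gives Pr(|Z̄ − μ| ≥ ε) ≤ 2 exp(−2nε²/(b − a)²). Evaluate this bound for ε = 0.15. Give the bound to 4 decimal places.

0.5088

Exponent: 2nε²/(b − a)² = 2·1325·0.15² / 6.6² = 1.36880.
Bound = 2·exp(−1.36880) = 0.50882.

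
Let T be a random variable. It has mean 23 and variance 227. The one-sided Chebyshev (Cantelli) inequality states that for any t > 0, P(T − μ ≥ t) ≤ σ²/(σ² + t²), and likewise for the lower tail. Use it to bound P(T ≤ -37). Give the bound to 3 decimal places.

Here σ² = 227 and t = 60, so σ² + t² = 3827.
Cantelli's bound: 227/3827 = 0.0593.

0.059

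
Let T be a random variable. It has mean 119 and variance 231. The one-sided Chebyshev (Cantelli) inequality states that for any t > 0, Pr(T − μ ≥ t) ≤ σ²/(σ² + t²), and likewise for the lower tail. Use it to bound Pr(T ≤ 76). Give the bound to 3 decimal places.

Here σ² = 231 and t = 43, so σ² + t² = 2080.
Cantelli's bound: 231/2080 = 0.1111.

0.111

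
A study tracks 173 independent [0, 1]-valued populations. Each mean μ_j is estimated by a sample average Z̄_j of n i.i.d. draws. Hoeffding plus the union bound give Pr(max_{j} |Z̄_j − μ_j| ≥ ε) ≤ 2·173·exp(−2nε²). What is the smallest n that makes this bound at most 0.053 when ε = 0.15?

196

Need 2·173·exp(−2nε²) ≤ 0.053, i.e. exp(−2nε²) ≤ 0.053/346.
So 2nε² ≥ ln(346/0.053) = 8.783902.
Hence n ≥ 8.783902/(2·0.15²) = 195.198.
The smallest integer n is 196.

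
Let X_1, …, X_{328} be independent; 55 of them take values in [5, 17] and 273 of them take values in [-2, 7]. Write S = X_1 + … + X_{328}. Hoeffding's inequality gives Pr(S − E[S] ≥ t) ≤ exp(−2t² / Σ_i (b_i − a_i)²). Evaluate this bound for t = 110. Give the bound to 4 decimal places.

0.4467

Σ(b_i − a_i)² = 55·12² + 273·9² = 30033.
Exponent = 2·110² / 30033 = 0.80578.
Bound = exp(−0.80578) = 0.44674.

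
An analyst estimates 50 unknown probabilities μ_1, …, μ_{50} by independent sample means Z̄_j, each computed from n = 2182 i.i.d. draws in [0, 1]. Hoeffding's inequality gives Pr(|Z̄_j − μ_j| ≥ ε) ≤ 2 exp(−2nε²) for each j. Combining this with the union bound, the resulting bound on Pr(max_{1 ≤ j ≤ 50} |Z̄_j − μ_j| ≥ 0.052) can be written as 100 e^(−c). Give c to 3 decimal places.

Union bound over the 50 events: Pr(max_{1 ≤ j ≤ 50} |Z̄_j − μ_j| ≥ 0.052) ≤ 50·2·exp(−2nε²) = 100 exp(−2·2182·0.052²).
So c = 2·2182·0.052² = 11.8003.

11.800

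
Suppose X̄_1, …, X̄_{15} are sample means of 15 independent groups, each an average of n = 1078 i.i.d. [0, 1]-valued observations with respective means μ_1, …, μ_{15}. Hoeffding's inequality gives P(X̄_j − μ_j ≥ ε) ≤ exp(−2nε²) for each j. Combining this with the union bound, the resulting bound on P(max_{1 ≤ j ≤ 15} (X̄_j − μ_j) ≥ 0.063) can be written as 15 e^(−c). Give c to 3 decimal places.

Union bound over the 15 events: P(max_{1 ≤ j ≤ 15} (X̄_j − μ_j) ≥ 0.063) ≤ 15·exp(−2nε²) = 15 exp(−2·1078·0.063²).
So c = 2·1078·0.063² = 8.5572.

8.557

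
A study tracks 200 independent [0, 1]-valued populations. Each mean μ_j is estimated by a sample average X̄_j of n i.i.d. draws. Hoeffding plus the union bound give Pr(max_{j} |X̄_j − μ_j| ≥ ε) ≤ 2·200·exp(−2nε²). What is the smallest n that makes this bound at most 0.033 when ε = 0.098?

490

Need 2·200·exp(−2nε²) ≤ 0.033, i.e. exp(−2nε²) ≤ 0.033/400.
So 2nε² ≥ ln(400/0.033) = 9.402712.
Hence n ≥ 9.402712/(2·0.098²) = 489.521.
The smallest integer n is 490.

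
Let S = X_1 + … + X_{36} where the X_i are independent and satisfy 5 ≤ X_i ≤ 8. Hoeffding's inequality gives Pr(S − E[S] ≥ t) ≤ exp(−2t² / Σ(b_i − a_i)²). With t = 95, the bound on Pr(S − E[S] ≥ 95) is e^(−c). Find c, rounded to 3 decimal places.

55.710

Σ(b_i − a_i)² = 36·(3)² = 324.
c = 2t²/324 = 2·95²/324 = 55.7099.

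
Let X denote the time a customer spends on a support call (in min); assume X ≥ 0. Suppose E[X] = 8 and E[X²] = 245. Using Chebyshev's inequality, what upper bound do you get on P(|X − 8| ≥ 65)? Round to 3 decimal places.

0.043

Var(X) = E[X²] − (E[X])² = 245 − 64 = 181.
Chebyshev's inequality: P(|X − μ| ≥ t) ≤ Var(X)/t² = 181/4225 = 0.0428.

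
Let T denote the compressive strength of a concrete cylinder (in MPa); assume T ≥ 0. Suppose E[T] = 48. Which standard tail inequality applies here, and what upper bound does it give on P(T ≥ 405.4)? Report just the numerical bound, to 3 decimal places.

0.118

Only the mean of a non-negative variable is known, so Markov's inequality is the applicable tail bound.
Markov's inequality: for a non-negative random variable, P(T ≥ a) ≤ E[T]/a.
Here E[T] = 48 and a = 405.4, so the bound is 48/405.4 = 0.1184.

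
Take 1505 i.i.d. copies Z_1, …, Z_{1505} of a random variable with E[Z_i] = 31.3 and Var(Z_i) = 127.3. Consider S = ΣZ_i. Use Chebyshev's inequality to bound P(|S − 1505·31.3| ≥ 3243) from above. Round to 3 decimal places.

0.018

Var(S) = n·Var(Z_i) = 1505·127.3 = 191586.5.
Chebyshev: P(|S − 1505·31.3| ≥ 3243) ≤ Var(S)/3243² = 191586.5/10517049 = 0.0182.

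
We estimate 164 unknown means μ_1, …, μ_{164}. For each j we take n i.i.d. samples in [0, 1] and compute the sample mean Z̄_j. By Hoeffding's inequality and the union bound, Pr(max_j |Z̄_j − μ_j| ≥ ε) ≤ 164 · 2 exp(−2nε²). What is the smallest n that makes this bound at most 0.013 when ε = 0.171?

174

Need 2·164·exp(−2nε²) ≤ 0.013, i.e. exp(−2nε²) ≤ 0.013/328.
So 2nε² ≥ ln(328/0.013) = 10.135820.
Hence n ≥ 10.135820/(2·0.171²) = 173.315.
The smallest integer n is 174.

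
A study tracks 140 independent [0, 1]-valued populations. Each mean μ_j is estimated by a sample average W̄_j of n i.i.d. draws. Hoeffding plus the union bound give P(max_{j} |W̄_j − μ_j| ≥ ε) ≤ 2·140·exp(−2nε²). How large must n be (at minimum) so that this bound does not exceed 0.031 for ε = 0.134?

254

Need 2·140·exp(−2nε²) ≤ 0.031, i.e. exp(−2nε²) ≤ 0.031/280.
So 2nε² ≥ ln(280/0.031) = 9.108558.
Hence n ≥ 9.108558/(2·0.134²) = 253.635.
The smallest integer n is 254.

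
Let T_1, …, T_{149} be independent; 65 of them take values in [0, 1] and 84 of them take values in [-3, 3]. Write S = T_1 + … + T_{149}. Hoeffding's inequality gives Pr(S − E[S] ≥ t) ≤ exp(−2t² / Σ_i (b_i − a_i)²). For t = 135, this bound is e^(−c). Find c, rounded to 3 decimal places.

11.800

Σ(b_i − a_i)² = 65·1² + 84·6² = 3089.
c = 2t² / 3089 = 2·135² / 3089 = 11.7999.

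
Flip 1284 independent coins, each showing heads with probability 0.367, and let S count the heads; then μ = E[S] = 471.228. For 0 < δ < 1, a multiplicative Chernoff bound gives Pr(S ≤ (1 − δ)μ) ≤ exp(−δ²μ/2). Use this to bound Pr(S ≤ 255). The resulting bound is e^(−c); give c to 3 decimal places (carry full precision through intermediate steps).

Write 255 = (1 − δ)μ, so δ = 1 − 255/471.228 = 0.4588607…
Then the exponent is δ²μ/2 = (μ − 255)²/(2μ) = 49.609263.

49.609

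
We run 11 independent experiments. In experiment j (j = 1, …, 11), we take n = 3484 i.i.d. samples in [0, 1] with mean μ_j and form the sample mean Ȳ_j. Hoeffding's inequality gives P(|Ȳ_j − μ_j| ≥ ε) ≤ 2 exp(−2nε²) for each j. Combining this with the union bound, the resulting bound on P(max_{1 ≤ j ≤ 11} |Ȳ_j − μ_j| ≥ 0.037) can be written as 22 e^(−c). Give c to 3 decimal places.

Union bound over the 11 events: P(max_{1 ≤ j ≤ 11} |Ȳ_j − μ_j| ≥ 0.037) ≤ 11·2·exp(−2nε²) = 22 exp(−2·3484·0.037²).
So c = 2·3484·0.037² = 9.5392.

9.539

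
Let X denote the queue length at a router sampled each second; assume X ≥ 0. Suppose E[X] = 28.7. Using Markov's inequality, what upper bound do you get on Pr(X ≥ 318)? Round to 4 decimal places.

Markov's inequality: for a non-negative random variable, Pr(X ≥ a) ≤ E[X]/a.
Here E[X] = 28.7 and a = 318, so the bound is 28.7/318 = 0.0903.

0.0903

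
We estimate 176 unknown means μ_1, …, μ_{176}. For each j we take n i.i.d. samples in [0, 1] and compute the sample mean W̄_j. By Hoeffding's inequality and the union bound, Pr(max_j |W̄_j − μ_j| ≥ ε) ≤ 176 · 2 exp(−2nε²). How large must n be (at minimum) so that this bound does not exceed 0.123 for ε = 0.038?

2756

Need 2·176·exp(−2nε²) ≤ 0.123, i.e. exp(−2nε²) ≤ 0.123/352.
So 2nε² ≥ ln(352/0.123) = 7.959202.
Hence n ≥ 7.959202/(2·0.038²) = 2755.956.
The smallest integer n is 2756.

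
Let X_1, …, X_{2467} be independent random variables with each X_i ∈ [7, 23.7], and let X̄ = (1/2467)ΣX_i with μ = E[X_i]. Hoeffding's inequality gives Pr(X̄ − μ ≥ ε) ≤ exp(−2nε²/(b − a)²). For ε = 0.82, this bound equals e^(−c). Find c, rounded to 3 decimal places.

11.896

c = 2nε²/(b − a)² = 2·2467·0.82² / 16.7² = 11.8958.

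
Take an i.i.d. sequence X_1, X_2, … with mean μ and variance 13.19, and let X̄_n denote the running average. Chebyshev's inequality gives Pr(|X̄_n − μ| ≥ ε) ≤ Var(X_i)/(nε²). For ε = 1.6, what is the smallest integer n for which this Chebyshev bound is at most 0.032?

Require 13.19/(n·1.6²) ≤ 0.032, i.e. n ≥ 13.19/(0.032·1.6²) = 161.011.
The smallest integer n is 162.

162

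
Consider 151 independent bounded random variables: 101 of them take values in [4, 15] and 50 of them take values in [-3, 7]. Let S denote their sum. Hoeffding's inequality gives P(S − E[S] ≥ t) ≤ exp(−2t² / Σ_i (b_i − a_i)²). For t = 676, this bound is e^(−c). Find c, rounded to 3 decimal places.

Σ(b_i − a_i)² = 101·11² + 50·10² = 17221.
c = 2t² / 17221 = 2·676² / 17221 = 53.0719.

53.072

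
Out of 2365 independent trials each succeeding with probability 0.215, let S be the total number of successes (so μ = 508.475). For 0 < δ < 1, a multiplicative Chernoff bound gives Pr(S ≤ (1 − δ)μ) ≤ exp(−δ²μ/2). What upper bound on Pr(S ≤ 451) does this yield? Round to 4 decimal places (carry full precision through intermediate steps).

0.0388

Write 451 = (1 − δ)μ, so δ = 1 − 451/508.475 = 0.1130341…
Then the exponent is δ²μ/2 = (μ − 451)²/(2μ) = 3.248317.
Bound = exp(−3.248317) = 0.03884.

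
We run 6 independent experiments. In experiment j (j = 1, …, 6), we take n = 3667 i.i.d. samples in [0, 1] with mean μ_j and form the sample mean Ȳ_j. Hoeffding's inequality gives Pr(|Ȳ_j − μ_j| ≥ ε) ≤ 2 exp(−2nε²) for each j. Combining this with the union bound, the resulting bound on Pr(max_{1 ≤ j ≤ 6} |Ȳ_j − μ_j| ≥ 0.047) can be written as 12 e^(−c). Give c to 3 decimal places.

Union bound over the 6 events: Pr(max_{1 ≤ j ≤ 6} |Ȳ_j − μ_j| ≥ 0.047) ≤ 6·2·exp(−2nε²) = 12 exp(−2·3667·0.047²).
So c = 2·3667·0.047² = 16.2008.

16.201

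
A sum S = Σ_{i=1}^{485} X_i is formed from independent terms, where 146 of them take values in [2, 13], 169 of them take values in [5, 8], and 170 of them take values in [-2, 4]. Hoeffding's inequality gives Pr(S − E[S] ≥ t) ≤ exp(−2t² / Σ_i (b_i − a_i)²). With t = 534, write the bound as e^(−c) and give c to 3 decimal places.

Σ(b_i − a_i)² = 146·11² + 169·3² + 170·6² = 25307.
c = 2t² / 25307 = 2·534² / 25307 = 22.5357.

22.536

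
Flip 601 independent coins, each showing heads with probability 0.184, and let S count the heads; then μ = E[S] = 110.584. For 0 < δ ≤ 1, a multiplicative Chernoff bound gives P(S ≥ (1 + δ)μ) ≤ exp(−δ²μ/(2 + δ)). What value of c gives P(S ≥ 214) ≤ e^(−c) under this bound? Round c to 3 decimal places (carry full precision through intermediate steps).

Write 214 = (1 + δ)μ, so δ = 214/110.584 − 1 = 0.9351805…
Then the exponent is δ²μ/(2 + δ) = (214 − μ)² / (μ·(2 + δ)) = 32.949465.

32.949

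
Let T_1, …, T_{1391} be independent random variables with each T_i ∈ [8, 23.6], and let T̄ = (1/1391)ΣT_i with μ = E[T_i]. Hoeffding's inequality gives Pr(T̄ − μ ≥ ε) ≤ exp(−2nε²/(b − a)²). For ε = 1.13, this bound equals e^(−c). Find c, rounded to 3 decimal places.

c = 2nε²/(b − a)² = 2·1391·1.13² / 15.6² = 14.5970.

14.597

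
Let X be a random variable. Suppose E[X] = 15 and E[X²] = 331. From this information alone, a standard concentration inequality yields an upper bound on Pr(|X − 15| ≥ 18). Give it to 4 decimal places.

0.3272

The first two moments determine the variance, so Chebyshev's inequality is the sharpest standard bound available.
Var(X) = E[X²] − (E[X])² = 331 − 225 = 106.
Chebyshev's inequality: Pr(|X − μ| ≥ t) ≤ Var(X)/t² = 106/324 = 0.3272.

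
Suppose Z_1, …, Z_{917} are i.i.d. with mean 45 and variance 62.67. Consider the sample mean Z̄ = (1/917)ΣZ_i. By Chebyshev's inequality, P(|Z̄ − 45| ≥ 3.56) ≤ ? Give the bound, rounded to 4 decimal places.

Var(Z̄) = Var(Z_i)/n = 62.67/917 = 0.068342.
Chebyshev: P(|Z̄ − 45| ≥ 3.56) ≤ Var(Z̄)/(3.56)² = 62.67/(917·3.56²) = 0.0054.

0.0054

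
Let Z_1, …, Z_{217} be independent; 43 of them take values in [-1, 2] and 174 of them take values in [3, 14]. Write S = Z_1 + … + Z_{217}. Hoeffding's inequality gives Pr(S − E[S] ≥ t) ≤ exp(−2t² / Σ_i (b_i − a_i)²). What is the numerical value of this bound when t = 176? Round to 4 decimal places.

Σ(b_i − a_i)² = 43·3² + 174·11² = 21441.
Exponent = 2·176² / 21441 = 2.88942.
Bound = exp(−2.88942) = 0.05561.

0.0556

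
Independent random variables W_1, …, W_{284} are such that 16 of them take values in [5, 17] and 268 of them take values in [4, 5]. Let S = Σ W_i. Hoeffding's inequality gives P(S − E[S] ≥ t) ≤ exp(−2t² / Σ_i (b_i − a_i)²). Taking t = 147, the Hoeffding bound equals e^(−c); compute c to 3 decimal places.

Σ(b_i − a_i)² = 16·12² + 268·1² = 2572.
c = 2t² / 2572 = 2·147² / 2572 = 16.8033.

16.803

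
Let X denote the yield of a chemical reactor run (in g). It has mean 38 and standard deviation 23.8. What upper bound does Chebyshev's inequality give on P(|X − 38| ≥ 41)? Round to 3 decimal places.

Chebyshev: P(|X − μ| ≥ t) ≤ Var(X)/t².
Var(X) = σ² = 23.8² = 566.44.
Bound = 566.44 / 1681 = 0.3370.

0.337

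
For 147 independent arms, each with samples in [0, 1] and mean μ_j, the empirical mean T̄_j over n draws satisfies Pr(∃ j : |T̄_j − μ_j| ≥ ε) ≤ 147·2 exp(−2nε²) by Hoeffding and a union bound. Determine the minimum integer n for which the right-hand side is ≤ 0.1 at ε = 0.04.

Need 2·147·exp(−2nε²) ≤ 0.1, i.e. exp(−2nε²) ≤ 0.1/294.
So 2nε² ≥ ln(294/0.1) = 7.986165.
Hence n ≥ 7.986165/(2·0.04²) = 2495.677.
The smallest integer n is 2496.

2496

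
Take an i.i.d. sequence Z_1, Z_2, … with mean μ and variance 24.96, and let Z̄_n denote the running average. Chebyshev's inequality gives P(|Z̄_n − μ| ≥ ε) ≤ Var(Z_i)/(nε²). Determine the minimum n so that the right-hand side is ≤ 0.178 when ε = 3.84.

Require 24.96/(n·3.84²) ≤ 0.178, i.e. n ≥ 24.96/(0.178·3.84²) = 9.510.
The smallest integer n is 10.

10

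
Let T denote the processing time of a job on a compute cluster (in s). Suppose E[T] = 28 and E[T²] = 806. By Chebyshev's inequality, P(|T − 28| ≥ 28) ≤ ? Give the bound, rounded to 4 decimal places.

0.0281

Var(T) = E[T²] − (E[T])² = 806 − 784 = 22.
Chebyshev's inequality: P(|T − μ| ≥ t) ≤ Var(T)/t² = 22/784 = 0.0281.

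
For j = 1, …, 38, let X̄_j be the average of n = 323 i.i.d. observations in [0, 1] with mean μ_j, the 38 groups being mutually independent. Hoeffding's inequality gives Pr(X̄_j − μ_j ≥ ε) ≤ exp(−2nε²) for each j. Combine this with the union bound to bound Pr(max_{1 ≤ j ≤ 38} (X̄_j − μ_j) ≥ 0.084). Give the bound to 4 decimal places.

Per-experiment Hoeffding bound: exp(−2·323·0.084²) = exp(−4.55818) = 0.010481.
Union bound over 38 events: 38·0.010481 = 0.39828.

0.3983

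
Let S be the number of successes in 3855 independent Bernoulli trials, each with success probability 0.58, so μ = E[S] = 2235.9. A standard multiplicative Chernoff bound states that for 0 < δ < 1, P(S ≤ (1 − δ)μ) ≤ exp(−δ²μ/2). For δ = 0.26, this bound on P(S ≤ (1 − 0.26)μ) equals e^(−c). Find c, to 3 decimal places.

75.573

c = δ²μ/2 = 0.26²·2235.9/2 = 75.5734.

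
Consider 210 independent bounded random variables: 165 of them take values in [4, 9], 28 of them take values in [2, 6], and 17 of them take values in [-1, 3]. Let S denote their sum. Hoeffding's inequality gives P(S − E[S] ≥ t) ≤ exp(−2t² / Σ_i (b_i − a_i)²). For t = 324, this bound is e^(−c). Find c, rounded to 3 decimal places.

Σ(b_i − a_i)² = 165·5² + 28·4² + 17·4² = 4845.
c = 2t² / 4845 = 2·324² / 4845 = 43.3337.

43.334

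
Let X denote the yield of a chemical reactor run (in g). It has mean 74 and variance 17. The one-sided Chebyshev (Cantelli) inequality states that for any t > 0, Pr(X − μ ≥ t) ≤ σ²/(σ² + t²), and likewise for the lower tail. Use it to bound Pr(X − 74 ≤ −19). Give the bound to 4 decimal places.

0.0450

Here σ² = 17 and t = 19, so σ² + t² = 378.
Cantelli's bound: 17/378 = 0.0450.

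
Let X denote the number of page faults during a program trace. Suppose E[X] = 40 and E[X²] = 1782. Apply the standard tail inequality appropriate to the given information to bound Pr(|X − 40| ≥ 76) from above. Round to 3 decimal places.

0.032

The first two moments determine the variance, so Chebyshev's inequality is the sharpest standard bound available.
Var(X) = E[X²] − (E[X])² = 1782 − 1600 = 182.
Chebyshev's inequality: Pr(|X − μ| ≥ t) ≤ Var(X)/t² = 182/5776 = 0.0315.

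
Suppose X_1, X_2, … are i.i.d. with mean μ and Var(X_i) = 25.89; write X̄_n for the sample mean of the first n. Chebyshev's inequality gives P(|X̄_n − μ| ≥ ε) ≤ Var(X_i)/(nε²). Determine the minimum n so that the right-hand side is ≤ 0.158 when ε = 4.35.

9

Require 25.89/(n·4.35²) ≤ 0.158, i.e. n ≥ 25.89/(0.158·4.35²) = 8.660.
The smallest integer n is 9.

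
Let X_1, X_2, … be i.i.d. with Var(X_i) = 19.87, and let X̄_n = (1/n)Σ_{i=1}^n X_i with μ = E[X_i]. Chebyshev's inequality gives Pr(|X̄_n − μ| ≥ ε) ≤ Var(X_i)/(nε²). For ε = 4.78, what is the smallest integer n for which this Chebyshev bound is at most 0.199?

Require 19.87/(n·4.78²) ≤ 0.199, i.e. n ≥ 19.87/(0.199·4.78²) = 4.370.
The smallest integer n is 5.

5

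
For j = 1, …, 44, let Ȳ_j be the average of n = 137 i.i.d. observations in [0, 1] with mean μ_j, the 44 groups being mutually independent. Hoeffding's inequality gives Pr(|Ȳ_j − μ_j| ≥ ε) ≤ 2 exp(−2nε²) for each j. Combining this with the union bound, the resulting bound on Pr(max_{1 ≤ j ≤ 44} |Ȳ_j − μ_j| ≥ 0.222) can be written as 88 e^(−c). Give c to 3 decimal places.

Union bound over the 44 events: Pr(max_{1 ≤ j ≤ 44} |Ȳ_j − μ_j| ≥ 0.222) ≤ 44·2·exp(−2nε²) = 88 exp(−2·137·0.222²).
So c = 2·137·0.222² = 13.5038.

13.504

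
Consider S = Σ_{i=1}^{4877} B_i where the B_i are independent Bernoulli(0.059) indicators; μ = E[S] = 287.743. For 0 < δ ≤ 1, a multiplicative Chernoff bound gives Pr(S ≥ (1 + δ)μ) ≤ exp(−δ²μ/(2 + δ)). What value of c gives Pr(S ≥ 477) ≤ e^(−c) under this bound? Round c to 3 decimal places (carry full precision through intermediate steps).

Write 477 = (1 + δ)μ, so δ = 477/287.743 − 1 = 0.6577293…
Then the exponent is δ²μ/(2 + δ) = (477 − μ)² / (μ·(2 + δ)) = 46.836927.

46.837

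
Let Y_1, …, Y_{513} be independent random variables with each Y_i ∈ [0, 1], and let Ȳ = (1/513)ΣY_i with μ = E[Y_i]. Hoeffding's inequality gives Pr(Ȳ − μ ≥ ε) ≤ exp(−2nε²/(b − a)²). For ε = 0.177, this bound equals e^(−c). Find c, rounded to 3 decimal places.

32.144

c = 2nε²/(b − a)² = 2·513·0.177² / 1² = 32.1436.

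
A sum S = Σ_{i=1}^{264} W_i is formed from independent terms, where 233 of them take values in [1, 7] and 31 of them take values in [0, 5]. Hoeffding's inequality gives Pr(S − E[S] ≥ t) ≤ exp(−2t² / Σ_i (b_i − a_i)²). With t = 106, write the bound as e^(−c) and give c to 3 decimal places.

Σ(b_i − a_i)² = 233·6² + 31·5² = 9163.
c = 2t² / 9163 = 2·106² / 9163 = 2.4525.

2.452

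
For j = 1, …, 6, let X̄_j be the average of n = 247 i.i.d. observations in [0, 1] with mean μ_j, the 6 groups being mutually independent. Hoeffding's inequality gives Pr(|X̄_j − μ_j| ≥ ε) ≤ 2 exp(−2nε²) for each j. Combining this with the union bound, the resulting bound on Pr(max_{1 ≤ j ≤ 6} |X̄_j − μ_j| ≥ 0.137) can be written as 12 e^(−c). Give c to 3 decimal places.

9.272

Union bound over the 6 events: Pr(max_{1 ≤ j ≤ 6} |X̄_j − μ_j| ≥ 0.137) ≤ 6·2·exp(−2nε²) = 12 exp(−2·247·0.137²).
So c = 2·247·0.137² = 9.2719.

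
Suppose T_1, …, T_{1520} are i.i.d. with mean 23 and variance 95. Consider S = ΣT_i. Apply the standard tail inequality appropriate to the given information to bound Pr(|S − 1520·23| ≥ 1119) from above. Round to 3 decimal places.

0.115

With mean and variance of each term known, Chebyshev's inequality bounds the deviation of the sum (or sample mean).
Var(S) = n·Var(T_i) = 1520·95 = 144400.
Chebyshev: Pr(|S − 1520·23| ≥ 1119) ≤ Var(S)/1119² = 144400/1252161 = 0.1153.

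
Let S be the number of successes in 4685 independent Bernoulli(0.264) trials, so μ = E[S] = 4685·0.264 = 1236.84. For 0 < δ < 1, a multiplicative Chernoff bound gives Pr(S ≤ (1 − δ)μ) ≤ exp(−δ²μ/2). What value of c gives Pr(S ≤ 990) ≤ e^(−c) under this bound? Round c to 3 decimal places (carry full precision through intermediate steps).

24.631

Write 990 = (1 − δ)μ, so δ = 1 − 990/1236.84 = 0.1995731…
Then the exponent is δ²μ/2 = (μ − 990)²/(2μ) = 24.631313.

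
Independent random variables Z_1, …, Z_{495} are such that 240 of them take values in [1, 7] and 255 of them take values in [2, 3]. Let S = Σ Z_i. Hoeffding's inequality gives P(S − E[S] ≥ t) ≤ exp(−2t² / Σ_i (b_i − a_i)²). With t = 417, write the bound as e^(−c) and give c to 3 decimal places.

39.098

Σ(b_i − a_i)² = 240·6² + 255·1² = 8895.
c = 2t² / 8895 = 2·417² / 8895 = 39.0981.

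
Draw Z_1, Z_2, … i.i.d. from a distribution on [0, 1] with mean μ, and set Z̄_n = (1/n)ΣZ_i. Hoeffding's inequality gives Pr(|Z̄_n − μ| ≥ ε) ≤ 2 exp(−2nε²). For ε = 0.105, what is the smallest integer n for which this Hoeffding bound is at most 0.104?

Require 2·exp(−2nε²) ≤ 0.104, i.e. 2nε² ≥ ln(2/0.104) = 2.956512.
So n ≥ 2.956512 / (2·0.105²) = 134.082.
The smallest integer n is 135.

135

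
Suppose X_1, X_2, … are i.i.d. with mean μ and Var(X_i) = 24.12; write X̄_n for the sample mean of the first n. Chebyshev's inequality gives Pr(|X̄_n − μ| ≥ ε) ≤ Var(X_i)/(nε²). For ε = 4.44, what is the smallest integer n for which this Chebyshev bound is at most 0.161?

Require 24.12/(n·4.44²) ≤ 0.161, i.e. n ≥ 24.12/(0.161·4.44²) = 7.600.
The smallest integer n is 8.

8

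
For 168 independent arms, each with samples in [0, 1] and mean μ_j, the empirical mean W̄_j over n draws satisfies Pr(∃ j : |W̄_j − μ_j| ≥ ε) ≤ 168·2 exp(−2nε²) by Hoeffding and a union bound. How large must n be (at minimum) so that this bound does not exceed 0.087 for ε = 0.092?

Need 2·168·exp(−2nε²) ≤ 0.087, i.e. exp(−2nε²) ≤ 0.087/336.
So 2nε² ≥ ln(336/0.087) = 8.258958.
Hence n ≥ 8.258958/(2·0.092²) = 487.887.
The smallest integer n is 488.

488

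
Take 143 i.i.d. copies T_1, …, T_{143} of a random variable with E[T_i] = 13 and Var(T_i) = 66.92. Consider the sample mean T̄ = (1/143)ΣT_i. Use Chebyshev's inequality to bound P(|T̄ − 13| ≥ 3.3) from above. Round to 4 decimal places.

0.0430

Var(T̄) = Var(T_i)/n = 66.92/143 = 0.46797.
Chebyshev: P(|T̄ − 13| ≥ 3.3) ≤ Var(T̄)/(3.3)² = 66.92/(143·3.3²) = 0.0430.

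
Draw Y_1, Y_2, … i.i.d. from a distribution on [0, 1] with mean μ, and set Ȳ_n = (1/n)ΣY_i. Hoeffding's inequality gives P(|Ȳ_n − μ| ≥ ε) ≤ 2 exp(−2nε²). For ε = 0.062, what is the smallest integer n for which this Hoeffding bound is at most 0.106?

383

Require 2·exp(−2nε²) ≤ 0.106, i.e. 2nε² ≥ ln(2/0.106) = 2.937463.
So n ≥ 2.937463 / (2·0.062²) = 382.084.
The smallest integer n is 383.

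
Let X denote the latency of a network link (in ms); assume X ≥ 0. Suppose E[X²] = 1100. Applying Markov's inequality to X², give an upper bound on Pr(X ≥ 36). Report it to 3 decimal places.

Since X ≥ 0, the event {X ≥ 36} is the same as {X² ≥ 1296}.
Markov's inequality applied to X² gives Pr(X² ≥ 1296) ≤ E[X²]/1296 = 1100/1296 = 0.8488.

0.849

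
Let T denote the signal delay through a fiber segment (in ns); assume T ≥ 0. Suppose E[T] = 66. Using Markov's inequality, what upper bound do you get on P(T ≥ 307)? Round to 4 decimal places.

0.2150

Markov's inequality: for a non-negative random variable, P(T ≥ a) ≤ E[T]/a.
Here E[T] = 66 and a = 307, so the bound is 66/307 = 0.2150.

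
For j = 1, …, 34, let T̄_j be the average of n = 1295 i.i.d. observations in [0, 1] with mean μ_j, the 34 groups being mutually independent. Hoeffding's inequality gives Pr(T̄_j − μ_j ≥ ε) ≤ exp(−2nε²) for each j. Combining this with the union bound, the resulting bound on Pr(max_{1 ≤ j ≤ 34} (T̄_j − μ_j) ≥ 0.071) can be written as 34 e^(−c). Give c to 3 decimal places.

Union bound over the 34 events: Pr(max_{1 ≤ j ≤ 34} (T̄_j − μ_j) ≥ 0.071) ≤ 34·exp(−2nε²) = 34 exp(−2·1295·0.071²).
So c = 2·1295·0.071² = 13.0562.

13.056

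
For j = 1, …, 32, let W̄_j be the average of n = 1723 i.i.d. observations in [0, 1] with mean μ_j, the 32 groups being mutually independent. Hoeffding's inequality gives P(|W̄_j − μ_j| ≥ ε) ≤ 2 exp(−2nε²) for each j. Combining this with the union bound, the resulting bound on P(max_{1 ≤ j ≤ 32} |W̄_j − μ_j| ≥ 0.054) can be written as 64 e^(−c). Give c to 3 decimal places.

10.049

Union bound over the 32 events: P(max_{1 ≤ j ≤ 32} |W̄_j − μ_j| ≥ 0.054) ≤ 32·2·exp(−2nε²) = 64 exp(−2·1723·0.054²).
So c = 2·1723·0.054² = 10.0485.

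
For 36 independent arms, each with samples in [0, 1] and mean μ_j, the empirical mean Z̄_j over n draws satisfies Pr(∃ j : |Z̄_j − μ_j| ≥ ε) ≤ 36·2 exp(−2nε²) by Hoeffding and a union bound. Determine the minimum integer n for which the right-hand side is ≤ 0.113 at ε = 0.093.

374

Need 2·36·exp(−2nε²) ≤ 0.113, i.e. exp(−2nε²) ≤ 0.113/72.
So 2nε² ≥ ln(72/0.113) = 6.457034.
Hence n ≥ 6.457034/(2·0.093²) = 373.282.
The smallest integer n is 374.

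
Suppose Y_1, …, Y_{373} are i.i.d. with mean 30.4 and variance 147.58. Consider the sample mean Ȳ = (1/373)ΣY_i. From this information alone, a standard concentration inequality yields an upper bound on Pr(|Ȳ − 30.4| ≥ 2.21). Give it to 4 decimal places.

0.0810

With mean and variance of each term known, Chebyshev's inequality bounds the deviation of the sum (or sample mean).
Var(Ȳ) = Var(Y_i)/n = 147.58/373 = 0.39566.
Chebyshev: Pr(|Ȳ − 30.4| ≥ 2.21) ≤ Var(Ȳ)/(2.21)² = 147.58/(373·2.21²) = 0.0810.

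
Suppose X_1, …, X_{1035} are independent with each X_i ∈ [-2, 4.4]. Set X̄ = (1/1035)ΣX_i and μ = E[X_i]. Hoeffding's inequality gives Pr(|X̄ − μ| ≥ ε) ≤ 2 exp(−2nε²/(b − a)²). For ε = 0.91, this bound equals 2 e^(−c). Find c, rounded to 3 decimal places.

41.850

c = 2nε²/(b − a)² = 2·1035·0.91² / 6.4² = 41.8498.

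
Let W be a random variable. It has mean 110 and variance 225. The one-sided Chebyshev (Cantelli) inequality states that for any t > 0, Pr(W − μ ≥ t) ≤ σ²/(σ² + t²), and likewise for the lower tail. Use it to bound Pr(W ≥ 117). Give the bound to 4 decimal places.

Here σ² = 225 and t = 7, so σ² + t² = 274.
Cantelli's bound: 225/274 = 0.8212.

0.8212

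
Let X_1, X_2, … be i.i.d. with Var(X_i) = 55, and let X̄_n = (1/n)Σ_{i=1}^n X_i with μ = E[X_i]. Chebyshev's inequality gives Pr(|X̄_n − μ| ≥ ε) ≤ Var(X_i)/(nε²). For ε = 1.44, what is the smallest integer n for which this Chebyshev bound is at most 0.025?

1061

Require 55/(n·1.44²) ≤ 0.025, i.e. n ≥ 55/(0.025·1.44²) = 1060.957.
The smallest integer n is 1061.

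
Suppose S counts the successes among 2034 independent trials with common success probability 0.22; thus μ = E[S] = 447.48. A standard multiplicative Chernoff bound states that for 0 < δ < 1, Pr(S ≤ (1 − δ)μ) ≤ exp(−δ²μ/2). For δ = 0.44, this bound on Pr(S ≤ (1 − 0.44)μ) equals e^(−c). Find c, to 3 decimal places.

c = δ²μ/2 = 0.44²·447.48/2 = 43.3161.

43.316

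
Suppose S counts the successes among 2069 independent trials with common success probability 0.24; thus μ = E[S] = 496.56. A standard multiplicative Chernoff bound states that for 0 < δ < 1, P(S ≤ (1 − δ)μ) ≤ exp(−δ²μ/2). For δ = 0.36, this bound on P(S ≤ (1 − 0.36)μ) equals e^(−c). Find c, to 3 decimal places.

32.177

c = δ²μ/2 = 0.36²·496.56/2 = 32.1771.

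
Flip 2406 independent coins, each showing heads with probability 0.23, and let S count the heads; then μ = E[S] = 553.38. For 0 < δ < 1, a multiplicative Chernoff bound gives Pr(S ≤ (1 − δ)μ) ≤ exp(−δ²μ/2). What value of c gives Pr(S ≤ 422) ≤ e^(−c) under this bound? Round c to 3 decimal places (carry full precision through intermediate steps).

Write 422 = (1 − δ)μ, so δ = 1 − 422/553.38 = 0.2374137…
Then the exponent is δ²μ/2 = (μ − 422)²/(2μ) = 15.595707.

15.596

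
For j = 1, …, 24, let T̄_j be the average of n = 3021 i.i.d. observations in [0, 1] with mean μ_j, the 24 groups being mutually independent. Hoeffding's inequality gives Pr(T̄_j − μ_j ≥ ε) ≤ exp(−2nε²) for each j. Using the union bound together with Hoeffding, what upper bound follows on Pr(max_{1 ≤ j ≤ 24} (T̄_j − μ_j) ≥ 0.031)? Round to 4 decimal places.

0.0722

Per-experiment Hoeffding bound: exp(−2·3021·0.031²) = exp(−5.80636) = 0.0030084.
Union bound over 24 events: 24·0.0030084 = 0.07220.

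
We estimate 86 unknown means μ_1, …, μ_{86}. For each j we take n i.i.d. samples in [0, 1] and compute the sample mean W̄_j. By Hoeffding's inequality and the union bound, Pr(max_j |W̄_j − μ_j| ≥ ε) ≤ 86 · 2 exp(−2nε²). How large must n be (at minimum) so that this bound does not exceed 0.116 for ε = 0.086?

494

Need 2·86·exp(−2nε²) ≤ 0.116, i.e. exp(−2nε²) ≤ 0.116/172.
So 2nε² ≥ ln(172/0.116) = 7.301660.
Hence n ≥ 7.301660/(2·0.086²) = 493.622.
The smallest integer n is 494.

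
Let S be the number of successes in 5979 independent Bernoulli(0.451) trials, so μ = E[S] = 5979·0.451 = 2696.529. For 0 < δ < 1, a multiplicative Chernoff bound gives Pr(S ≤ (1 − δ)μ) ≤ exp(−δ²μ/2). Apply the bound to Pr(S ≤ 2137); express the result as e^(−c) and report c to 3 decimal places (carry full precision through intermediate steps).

Write 2137 = (1 − δ)μ, so δ = 1 − 2137/2696.529 = 0.2074997…
Then the exponent is δ²μ/2 = (μ − 2137)²/(2μ) = 58.051054.

58.051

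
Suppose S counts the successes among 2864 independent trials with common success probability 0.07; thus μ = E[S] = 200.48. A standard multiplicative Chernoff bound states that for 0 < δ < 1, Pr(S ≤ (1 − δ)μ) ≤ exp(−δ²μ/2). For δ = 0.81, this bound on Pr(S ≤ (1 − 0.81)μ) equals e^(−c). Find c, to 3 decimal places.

c = δ²μ/2 = 0.81²·200.48/2 = 65.7675.

65.767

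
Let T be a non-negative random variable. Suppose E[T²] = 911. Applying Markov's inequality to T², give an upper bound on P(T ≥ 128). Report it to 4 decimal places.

0.0556

Since T ≥ 0, the event {T ≥ 128} is the same as {T² ≥ 16384}.
Markov's inequality applied to T² gives P(T² ≥ 16384) ≤ E[T²]/16384 = 911/16384 = 0.0556.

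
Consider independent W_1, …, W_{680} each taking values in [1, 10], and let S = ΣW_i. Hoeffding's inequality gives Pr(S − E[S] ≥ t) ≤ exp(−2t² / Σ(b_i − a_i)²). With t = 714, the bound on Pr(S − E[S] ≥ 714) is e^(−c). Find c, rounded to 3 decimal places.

18.511

Σ(b_i − a_i)² = 680·(9)² = 55080.
c = 2t²/55080 = 2·714²/55080 = 18.5111.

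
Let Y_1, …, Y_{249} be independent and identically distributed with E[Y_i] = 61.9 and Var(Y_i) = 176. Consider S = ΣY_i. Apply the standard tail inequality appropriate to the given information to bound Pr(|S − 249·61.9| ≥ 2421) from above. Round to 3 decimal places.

With mean and variance of each term known, Chebyshev's inequality bounds the deviation of the sum (or sample mean).
Var(S) = n·Var(Y_i) = 249·176 = 43824.
Chebyshev: Pr(|S − 249·61.9| ≥ 2421) ≤ Var(S)/2421² = 43824/5861241 = 0.0075.

0.007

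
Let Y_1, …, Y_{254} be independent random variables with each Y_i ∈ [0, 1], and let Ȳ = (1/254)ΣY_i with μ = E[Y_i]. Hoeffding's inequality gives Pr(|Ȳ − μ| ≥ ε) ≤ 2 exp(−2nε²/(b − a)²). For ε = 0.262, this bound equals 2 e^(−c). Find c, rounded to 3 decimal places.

34.871

c = 2nε²/(b − a)² = 2·254·0.262² / 1² = 34.8712.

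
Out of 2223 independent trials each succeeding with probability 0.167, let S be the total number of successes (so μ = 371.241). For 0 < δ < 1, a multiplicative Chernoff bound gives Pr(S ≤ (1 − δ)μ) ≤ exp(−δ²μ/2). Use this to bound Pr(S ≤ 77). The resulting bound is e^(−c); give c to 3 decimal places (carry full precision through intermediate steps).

116.606

Write 77 = (1 − δ)μ, so δ = 1 − 77/371.241 = 0.7925876…
Then the exponent is δ²μ/2 = (μ − 77)²/(2μ) = 116.605879.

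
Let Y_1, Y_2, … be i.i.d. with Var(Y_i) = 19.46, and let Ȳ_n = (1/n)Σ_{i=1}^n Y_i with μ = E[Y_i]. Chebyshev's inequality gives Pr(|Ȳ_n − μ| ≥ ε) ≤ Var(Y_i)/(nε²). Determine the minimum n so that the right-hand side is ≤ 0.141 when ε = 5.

6

Require 19.46/(n·5²) ≤ 0.141, i.e. n ≥ 19.46/(0.141·5²) = 5.521.
The smallest integer n is 6.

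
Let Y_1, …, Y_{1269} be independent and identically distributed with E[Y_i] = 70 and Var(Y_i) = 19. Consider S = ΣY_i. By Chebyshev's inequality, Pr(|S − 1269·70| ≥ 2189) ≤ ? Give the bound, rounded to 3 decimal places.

Var(S) = n·Var(Y_i) = 1269·19 = 24111.
Chebyshev: Pr(|S − 1269·70| ≥ 2189) ≤ Var(S)/2189² = 24111/4791721 = 0.0050.

0.005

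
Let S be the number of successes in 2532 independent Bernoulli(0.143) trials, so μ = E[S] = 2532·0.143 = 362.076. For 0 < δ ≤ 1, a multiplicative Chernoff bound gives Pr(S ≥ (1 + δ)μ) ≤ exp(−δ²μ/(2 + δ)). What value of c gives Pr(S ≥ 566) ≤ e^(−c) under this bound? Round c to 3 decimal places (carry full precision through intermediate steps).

44.808

Write 566 = (1 + δ)μ, so δ = 566/362.076 − 1 = 0.5632077…
Then the exponent is δ²μ/(2 + δ) = (566 − μ)² / (μ·(2 + δ)) = 44.807750.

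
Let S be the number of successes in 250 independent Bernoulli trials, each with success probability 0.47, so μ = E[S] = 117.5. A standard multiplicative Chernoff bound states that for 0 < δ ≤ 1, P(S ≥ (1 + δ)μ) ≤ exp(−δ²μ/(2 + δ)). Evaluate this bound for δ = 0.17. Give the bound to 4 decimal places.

0.2091

Exponent = δ²μ/(2 + δ) = 0.17²·117.5/2.17 = 1.5649.
Bound = exp(−1.5649) = 0.20912.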